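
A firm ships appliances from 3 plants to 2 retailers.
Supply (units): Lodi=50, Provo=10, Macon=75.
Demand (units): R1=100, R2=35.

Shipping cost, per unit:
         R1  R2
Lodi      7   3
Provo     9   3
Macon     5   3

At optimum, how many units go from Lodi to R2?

Solving gives:
  Lodi→R1: 25 units
  Lodi→R2: 25 units
  Provo→R2: 10 units
  Macon→R1: 75 units
Total cost = 655.
So Lodi→R2 carries 25 units.

25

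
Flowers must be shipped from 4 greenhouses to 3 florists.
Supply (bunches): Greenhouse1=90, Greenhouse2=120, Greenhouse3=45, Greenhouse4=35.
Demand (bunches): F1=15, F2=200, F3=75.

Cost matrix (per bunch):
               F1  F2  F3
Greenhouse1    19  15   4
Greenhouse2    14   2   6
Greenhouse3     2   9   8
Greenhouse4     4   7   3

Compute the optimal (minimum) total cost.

1310

One minimum-cost allocation:
  Greenhouse1–F2: 15 bunches
  Greenhouse1–F3: 75 bunches
  Greenhouse2–F2: 120 bunches
  Greenhouse3–F1: 15 bunches
  Greenhouse3–F2: 30 bunches
  Greenhouse4–F2: 35 bunches
Total cost = 1310.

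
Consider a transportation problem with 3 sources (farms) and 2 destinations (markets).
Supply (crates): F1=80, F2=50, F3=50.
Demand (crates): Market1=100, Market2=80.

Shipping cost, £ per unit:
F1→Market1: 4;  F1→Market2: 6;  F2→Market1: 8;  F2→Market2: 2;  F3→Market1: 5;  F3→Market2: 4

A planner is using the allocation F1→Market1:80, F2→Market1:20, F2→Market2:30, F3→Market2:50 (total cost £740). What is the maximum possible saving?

100

Current plan cost = 80·4 + 20·8 + 30·2 + 50·4 = £740.
Optimal plan:
  F1–Market1: 80 × £4 = £320
  F2–Market2: 50 × £2 = £100
  F3–Market1: 20 × £5 = £100
  F3–Market2: 30 × £4 = £120
Optimal cost = £640.
Saving = 740 − 640 = £100.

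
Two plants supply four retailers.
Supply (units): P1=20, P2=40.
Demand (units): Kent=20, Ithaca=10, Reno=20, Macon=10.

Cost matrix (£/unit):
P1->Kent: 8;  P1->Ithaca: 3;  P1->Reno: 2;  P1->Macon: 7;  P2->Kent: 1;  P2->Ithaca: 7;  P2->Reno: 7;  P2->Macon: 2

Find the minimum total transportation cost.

150

A cheapest plan:
  P1–Reno: 20 × £2 = £40
  P2–Kent: 20 × £1 = £20
  P2–Ithaca: 10 × £7 = £70
  P2–Macon: 10 × £2 = £20
Total = 40 + 20 + 70 + 20 = £150.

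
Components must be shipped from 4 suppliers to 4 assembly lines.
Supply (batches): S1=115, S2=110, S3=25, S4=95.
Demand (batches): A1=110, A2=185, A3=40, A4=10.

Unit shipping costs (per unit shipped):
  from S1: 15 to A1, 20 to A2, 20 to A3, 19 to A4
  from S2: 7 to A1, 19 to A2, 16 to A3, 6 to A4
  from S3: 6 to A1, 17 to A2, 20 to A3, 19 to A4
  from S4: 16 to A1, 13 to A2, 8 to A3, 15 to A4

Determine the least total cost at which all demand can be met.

One minimum-cost allocation:
  S1–A2: 115 × 20 = 2300
  S2–A1: 100 × 7 = 700
  S2–A4: 10 × 6 = 60
  S3–A1: 10 × 6 = 60
  S3–A2: 15 × 17 = 255
  S4–A2: 55 × 13 = 715
  S4–A3: 40 × 8 = 320
Total = 2300 + 700 + 60 + 60 + 255 + 715 + 320 = 4410.

4410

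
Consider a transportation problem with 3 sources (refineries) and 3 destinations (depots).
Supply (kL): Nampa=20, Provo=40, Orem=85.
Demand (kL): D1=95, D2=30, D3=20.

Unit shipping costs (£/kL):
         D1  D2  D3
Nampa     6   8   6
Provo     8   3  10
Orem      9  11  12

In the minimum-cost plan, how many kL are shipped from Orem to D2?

Solving gives:
  Nampa->D3: 20 × £6 = £120
  Provo->D1: 10 × £8 = £80
  Provo->D2: 30 × £3 = £90
  Orem->D1: 85 × £9 = £765
Total cost = £1055.
The route Orem→D2 is not used.

0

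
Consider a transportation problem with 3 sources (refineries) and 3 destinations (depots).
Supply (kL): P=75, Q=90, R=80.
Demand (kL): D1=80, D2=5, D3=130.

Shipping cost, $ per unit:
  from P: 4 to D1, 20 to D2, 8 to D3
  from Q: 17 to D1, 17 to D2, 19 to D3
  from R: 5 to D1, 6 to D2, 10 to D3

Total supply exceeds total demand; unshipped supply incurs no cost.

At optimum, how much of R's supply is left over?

Minimum-cost shipments:
  P→D1: 5 × $4 = $20
  P→D3: 70 × $8 = $560
  Q→D3: 60 × $19 = $1140
  R→D1: 75 × $5 = $375
  R→D2: 5 × $6 = $30
Total cost = $2125.
R ships 80 of its 80, leaving 0.

0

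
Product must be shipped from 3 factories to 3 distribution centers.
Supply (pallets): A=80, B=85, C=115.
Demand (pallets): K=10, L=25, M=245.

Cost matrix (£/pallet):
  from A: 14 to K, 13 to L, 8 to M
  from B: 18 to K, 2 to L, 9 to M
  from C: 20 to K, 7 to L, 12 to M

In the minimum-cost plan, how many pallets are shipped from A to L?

0

Optimal shipments:
  A to K: 10 pallets
  A to M: 70 pallets
  B to L: 25 pallets
  B to M: 60 pallets
  C to M: 115 pallets
Total cost = £2670.
The route A→L is not used.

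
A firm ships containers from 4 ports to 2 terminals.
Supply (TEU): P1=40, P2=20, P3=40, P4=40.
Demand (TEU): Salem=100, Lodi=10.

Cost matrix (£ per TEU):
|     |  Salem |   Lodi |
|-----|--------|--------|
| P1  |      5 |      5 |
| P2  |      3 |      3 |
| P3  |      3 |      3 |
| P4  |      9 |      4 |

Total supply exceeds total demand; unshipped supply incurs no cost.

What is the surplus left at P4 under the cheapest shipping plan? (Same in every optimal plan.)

30

Minimum-cost shipments:
  P1–Salem: 40 TEU
  P2–Salem: 20 TEU
  P3–Salem: 40 TEU
  P4–Lodi: 10 TEU
Total cost = £420.
P4 ships 10 of its 40, leaving 30.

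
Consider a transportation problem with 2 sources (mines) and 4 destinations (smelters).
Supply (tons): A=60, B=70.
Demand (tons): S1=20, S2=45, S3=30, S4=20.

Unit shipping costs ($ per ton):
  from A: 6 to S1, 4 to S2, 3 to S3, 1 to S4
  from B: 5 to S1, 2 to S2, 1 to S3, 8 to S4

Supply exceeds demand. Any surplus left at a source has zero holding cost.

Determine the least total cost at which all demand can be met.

270

A cheapest plan:
  A to S1: 20 × $6 = $120
  A to S2: 5 × $4 = $20
  A to S4: 20 × $1 = $20
  B to S2: 40 × $2 = $80
  B to S3: 30 × $1 = $30
Total = 120 + 20 + 20 + 80 + 30 = $270.
(Supply check: A ships 45; B ships 70.)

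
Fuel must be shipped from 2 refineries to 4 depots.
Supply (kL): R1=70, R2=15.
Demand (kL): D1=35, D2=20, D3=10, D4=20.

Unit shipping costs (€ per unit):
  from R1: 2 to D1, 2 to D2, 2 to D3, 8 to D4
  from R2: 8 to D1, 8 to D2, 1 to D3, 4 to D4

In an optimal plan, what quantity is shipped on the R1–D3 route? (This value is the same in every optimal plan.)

The minimum-cost plan:
  R1->D1: 35 kL
  R1->D2: 20 kL
  R1->D3: 10 kL
  R1->D4: 5 kL
  R2->D4: 15 kL
Total cost = €230.
So R1→D3 carries 10 kL.

10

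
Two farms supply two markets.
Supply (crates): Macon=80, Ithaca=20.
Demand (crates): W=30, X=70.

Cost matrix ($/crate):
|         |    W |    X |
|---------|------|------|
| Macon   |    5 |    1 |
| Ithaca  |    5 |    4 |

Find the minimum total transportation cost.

220

An optimal shipping plan:
  Macon->W: 10 crates
  Macon->X: 70 crates
  Ithaca->W: 20 crates
Total cost = $220.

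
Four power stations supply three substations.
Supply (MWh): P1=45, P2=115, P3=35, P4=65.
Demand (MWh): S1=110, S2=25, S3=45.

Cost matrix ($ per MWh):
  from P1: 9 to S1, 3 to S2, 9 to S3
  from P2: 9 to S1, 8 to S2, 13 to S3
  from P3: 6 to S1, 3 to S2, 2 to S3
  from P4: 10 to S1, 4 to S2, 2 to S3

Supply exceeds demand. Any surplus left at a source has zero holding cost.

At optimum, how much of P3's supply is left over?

Minimum-cost shipments:
  P1→S1: 20 MWh
  P1→S2: 25 MWh
  P2→S1: 55 MWh
  P3→S1: 35 MWh
  P4→S3: 45 MWh
Total cost = $1050.
P3 ships 35 of its 35, leaving 0.

0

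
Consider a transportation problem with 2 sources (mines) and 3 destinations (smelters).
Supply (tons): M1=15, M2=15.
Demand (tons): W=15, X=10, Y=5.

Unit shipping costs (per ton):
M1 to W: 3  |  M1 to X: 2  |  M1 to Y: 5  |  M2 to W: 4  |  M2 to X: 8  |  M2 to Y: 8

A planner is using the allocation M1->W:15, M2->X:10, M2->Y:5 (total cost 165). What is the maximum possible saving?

60

Current plan cost = 15·3 + 10·8 + 5·8 = 165.
Optimal plan:
  M1->X: 10 × 2 = 20
  M1->Y: 5 × 5 = 25
  M2->W: 15 × 4 = 60
Optimal cost = 105.
Saving = 165 − 105 = 60.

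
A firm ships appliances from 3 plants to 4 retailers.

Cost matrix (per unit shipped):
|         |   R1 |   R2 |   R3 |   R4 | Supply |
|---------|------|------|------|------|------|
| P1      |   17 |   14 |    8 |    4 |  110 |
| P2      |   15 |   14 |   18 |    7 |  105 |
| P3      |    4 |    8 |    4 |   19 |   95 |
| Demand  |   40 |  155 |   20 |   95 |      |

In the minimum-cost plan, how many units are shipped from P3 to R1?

40

Solving gives:
  P1–R3: 15 × 8 = 120
  P1–R4: 95 × 4 = 380
  P2–R2: 105 × 14 = 1470
  P3–R1: 40 × 4 = 160
  P3–R2: 50 × 8 = 400
  P3–R3: 5 × 4 = 20
Total cost = 2550.
So P3→R1 carries 40 units.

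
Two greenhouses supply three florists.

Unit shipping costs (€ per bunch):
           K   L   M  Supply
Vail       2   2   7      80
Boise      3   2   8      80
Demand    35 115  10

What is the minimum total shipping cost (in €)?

370

A cheapest plan:
  Vail→K: 35 bunches
  Vail→L: 35 bunches
  Vail→M: 10 bunches
  Boise→L: 80 bunches
Total cost = €370.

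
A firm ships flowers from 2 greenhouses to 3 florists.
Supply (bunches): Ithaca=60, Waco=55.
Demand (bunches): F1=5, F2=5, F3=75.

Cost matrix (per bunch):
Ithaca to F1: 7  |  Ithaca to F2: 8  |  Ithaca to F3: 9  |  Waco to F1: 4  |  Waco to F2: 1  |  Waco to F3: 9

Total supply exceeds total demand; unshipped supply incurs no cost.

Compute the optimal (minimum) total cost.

700

One minimum-cost allocation:
  Ithaca→F3: 30 × 9 = 270
  Waco→F1: 5 × 4 = 20
  Waco→F2: 5 × 1 = 5
  Waco→F3: 45 × 9 = 405
Total = 270 + 20 + 5 + 405 = 700.
(Supply check: Ithaca ships 30; Waco ships 55.)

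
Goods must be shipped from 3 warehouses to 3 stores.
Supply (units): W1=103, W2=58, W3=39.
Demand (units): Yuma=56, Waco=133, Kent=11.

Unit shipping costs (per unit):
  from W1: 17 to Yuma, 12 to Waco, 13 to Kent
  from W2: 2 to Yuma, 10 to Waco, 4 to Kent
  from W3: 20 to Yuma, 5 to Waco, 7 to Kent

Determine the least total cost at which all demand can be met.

Optimal allocation:
  W1→Waco: 94 × 12 = 1128
  W1→Kent: 9 × 13 = 117
  W2→Yuma: 56 × 2 = 112
  W2→Kent: 2 × 4 = 8
  W3→Waco: 39 × 5 = 195
Total = 1128 + 117 + 112 + 8 + 195 = 1560.
(Supply check: W1 ships 103; W2 ships 58; W3 ships 39.)

1560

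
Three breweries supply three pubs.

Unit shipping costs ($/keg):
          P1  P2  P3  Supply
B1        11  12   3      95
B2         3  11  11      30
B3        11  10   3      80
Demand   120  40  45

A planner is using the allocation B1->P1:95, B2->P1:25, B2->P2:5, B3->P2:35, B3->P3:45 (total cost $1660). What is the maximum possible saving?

Current plan cost = 95·11 + 25·3 + 5·11 + 35·10 + 45·3 = $1660.
Optimal plan:
  B1→P1: 50 × $11 = $550
  B1→P3: 45 × $3 = $135
  B2→P1: 30 × $3 = $90
  B3→P1: 40 × $11 = $440
  B3→P2: 40 × $10 = $400
Optimal cost = $1615.
Saving = 1660 − 1615 = $45.

45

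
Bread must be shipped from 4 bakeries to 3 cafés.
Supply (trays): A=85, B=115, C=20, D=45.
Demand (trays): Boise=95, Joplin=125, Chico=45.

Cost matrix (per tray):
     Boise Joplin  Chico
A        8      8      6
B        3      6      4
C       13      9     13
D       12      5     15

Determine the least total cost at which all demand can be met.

Optimal allocation:
  A→Joplin: 60 × 8 = 480
  A→Chico: 25 × 6 = 150
  B→Boise: 95 × 3 = 285
  B→Chico: 20 × 4 = 80
  C→Joplin: 20 × 9 = 180
  D→Joplin: 45 × 5 = 225
Total = 480 + 150 + 285 + 80 + 180 + 225 = 1400.
(Supply check: A ships 85; B ships 115; C ships 20; D ships 45.)

1400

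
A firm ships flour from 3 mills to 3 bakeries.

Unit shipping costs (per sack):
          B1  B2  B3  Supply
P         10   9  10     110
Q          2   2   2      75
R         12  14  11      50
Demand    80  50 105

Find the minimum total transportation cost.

1750

One minimum-cost allocation:
  P→B1: 5 × 10 = 50
  P→B2: 50 × 9 = 450
  P→B3: 55 × 10 = 550
  Q→B1: 75 × 2 = 150
  R→B3: 50 × 11 = 550
Total = 50 + 450 + 550 + 150 + 550 = 1750.
(Supply check: P ships 110; Q ships 75; R ships 50.)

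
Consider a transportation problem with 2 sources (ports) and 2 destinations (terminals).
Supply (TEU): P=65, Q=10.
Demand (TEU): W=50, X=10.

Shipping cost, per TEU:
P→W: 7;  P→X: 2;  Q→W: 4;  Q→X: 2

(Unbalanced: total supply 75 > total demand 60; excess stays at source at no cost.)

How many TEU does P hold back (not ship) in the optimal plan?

15

An optimal plan:
  P–W: 40 × 7 = 280
  P–X: 10 × 2 = 20
  Q–W: 10 × 4 = 40
Total cost = 340.
P ships 50 of its 65, leaving 15.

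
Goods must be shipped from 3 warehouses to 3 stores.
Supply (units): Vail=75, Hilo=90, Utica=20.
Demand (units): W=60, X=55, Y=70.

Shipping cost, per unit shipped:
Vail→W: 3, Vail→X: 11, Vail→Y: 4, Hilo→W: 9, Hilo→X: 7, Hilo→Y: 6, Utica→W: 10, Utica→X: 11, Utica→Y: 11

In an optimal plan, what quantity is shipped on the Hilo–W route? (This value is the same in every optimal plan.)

The minimum-cost plan:
  Vail to W: 60 × 3 = 180
  Vail to Y: 15 × 4 = 60
  Hilo to X: 35 × 7 = 245
  Hilo to Y: 55 × 6 = 330
  Utica to X: 20 × 11 = 220
Total cost = 1035.
The route Hilo→W is not used.

0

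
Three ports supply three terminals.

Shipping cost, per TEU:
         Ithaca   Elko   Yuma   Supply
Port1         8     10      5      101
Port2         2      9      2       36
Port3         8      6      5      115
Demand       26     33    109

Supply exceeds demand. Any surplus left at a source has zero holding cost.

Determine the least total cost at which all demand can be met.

Optimal allocation:
  Port1→Yuma: 17 × 5 = 85
  Port2→Ithaca: 26 × 2 = 52
  Port2→Yuma: 10 × 2 = 20
  Port3→Elko: 33 × 6 = 198
  Port3→Yuma: 82 × 5 = 410
Total = 85 + 52 + 20 + 198 + 410 = 765.
(Supply check: Port1 ships 17; Port2 ships 36; Port3 ships 115.)

765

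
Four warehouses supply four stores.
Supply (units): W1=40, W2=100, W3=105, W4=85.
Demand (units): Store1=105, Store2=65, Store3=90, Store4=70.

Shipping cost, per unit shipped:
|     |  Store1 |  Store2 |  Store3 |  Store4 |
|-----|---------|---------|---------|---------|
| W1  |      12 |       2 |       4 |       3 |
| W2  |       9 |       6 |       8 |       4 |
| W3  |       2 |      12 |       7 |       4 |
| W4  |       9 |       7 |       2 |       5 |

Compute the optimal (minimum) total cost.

930

A cheapest plan:
  W1 to Store2: 40 units
  W2 to Store2: 25 units
  W2 to Store3: 5 units
  W2 to Store4: 70 units
  W3 to Store1: 105 units
  W4 to Store3: 85 units
Total cost = 930.
(Supply check: W1 ships 40; W2 ships 100; W3 ships 105; W4 ships 85.)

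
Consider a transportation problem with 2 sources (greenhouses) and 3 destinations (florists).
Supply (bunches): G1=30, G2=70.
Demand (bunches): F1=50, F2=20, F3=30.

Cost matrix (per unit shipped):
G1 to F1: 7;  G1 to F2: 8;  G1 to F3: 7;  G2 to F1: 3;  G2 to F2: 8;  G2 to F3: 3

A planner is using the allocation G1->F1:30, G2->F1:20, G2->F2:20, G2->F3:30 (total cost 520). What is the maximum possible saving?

80

Current plan cost = 30·7 + 20·3 + 20·8 + 30·3 = 520.
Optimal plan:
  G1->F1: 10 × 7 = 70
  G1->F2: 20 × 8 = 160
  G2->F1: 40 × 3 = 120
  G2->F3: 30 × 3 = 90
Optimal cost = 440.
Saving = 520 − 440 = 80.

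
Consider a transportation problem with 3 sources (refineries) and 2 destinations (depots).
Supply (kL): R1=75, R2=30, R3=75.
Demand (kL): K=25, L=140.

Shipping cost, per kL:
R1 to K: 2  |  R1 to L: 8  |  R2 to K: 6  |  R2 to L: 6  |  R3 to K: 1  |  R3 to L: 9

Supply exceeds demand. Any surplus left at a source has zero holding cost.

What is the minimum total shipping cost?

An optimal shipping plan:
  R1 to L: 75 kL
  R2 to L: 30 kL
  R3 to K: 25 kL
  R3 to L: 35 kL
Total cost = 1120.

1120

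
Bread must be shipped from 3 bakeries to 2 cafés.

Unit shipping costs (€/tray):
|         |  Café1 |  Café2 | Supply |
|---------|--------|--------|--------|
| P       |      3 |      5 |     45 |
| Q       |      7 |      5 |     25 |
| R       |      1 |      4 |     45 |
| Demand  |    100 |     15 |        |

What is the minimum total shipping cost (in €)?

A cheapest plan:
  P–Café1: 45 × €3 = €135
  Q–Café1: 10 × €7 = €70
  Q–Café2: 15 × €5 = €75
  R–Café1: 45 × €1 = €45
Total = 135 + 70 + 75 + 45 = €325.

325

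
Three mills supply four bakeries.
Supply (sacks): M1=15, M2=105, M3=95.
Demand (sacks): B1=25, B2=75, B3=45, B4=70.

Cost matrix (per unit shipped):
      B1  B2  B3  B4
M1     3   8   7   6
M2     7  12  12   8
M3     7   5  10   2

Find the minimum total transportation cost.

An optimal shipping plan:
  M1->B3: 15 × 7 = 105
  M2->B1: 25 × 7 = 175
  M2->B3: 30 × 12 = 360
  M2->B4: 50 × 8 = 400
  M3->B2: 75 × 5 = 375
  M3->B4: 20 × 2 = 40
Total = 105 + 175 + 360 + 400 + 375 + 40 = 1455.

1455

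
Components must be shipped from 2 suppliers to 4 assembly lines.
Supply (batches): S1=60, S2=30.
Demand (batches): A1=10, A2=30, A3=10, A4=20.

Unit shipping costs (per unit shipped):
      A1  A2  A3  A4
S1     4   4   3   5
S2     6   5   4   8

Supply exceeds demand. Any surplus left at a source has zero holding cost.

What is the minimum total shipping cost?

300

An optimal shipping plan:
  S1->A1: 10 × 4 = 40
  S1->A2: 30 × 4 = 120
  S1->A4: 20 × 5 = 100
  S2->A3: 10 × 4 = 40
Total = 40 + 120 + 100 + 40 = 300.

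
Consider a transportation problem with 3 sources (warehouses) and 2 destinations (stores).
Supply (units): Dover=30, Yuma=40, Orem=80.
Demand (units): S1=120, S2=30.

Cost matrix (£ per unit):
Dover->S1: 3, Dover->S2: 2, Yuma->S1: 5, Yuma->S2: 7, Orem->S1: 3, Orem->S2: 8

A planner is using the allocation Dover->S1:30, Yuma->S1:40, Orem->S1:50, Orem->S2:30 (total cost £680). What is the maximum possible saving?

180

Current plan cost = 30·3 + 40·5 + 50·3 + 30·8 = £680.
Optimal plan:
  Dover→S2: 30 units
  Yuma→S1: 40 units
  Orem→S1: 80 units
Optimal cost = £500.
Saving = 680 − 500 = £180.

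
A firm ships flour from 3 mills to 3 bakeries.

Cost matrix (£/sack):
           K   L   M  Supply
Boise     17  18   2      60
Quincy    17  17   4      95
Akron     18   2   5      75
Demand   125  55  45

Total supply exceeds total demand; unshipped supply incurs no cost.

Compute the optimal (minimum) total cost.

Optimal allocation:
  Boise->K: 15 × £17 = £255
  Boise->M: 45 × £2 = £90
  Quincy->K: 95 × £17 = £1615
  Akron->K: 15 × £18 = £270
  Akron->L: 55 × £2 = £110
Total = 255 + 90 + 1615 + 270 + 110 = £2340.

2340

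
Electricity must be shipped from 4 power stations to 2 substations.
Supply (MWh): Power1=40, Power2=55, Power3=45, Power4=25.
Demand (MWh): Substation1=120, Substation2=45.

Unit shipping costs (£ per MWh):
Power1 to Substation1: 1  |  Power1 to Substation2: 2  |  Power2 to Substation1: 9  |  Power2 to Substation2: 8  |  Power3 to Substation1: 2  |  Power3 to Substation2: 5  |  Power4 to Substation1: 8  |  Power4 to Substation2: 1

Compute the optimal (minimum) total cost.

Optimal allocation:
  Power1->Substation1: 40 × £1 = £40
  Power2->Substation1: 35 × £9 = £315
  Power2->Substation2: 20 × £8 = £160
  Power3->Substation1: 45 × £2 = £90
  Power4->Substation2: 25 × £1 = £25
Total = 40 + 315 + 160 + 90 + 25 = £630.

630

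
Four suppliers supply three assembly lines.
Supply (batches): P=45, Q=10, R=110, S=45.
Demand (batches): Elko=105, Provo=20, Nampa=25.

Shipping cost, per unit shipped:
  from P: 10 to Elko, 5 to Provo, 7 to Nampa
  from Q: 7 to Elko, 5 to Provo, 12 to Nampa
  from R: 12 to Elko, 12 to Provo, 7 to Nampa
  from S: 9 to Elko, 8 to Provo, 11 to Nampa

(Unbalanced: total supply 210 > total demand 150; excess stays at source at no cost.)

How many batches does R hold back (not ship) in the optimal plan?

60

Minimum-cost shipments:
  P→Elko: 25 × 10 = 250
  P→Provo: 20 × 5 = 100
  Q→Elko: 10 × 7 = 70
  R→Elko: 25 × 12 = 300
  R→Nampa: 25 × 7 = 175
  S→Elko: 45 × 9 = 405
Total cost = 1300.
R ships 50 of its 110, leaving 60.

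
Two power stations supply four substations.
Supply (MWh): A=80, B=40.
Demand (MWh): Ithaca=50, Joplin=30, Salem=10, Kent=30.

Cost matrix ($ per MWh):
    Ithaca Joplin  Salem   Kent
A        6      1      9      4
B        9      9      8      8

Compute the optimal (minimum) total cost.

One minimum-cost allocation:
  A→Ithaca: 20 × $6 = $120
  A→Joplin: 30 × $1 = $30
  A→Kent: 30 × $4 = $120
  B→Ithaca: 30 × $9 = $270
  B→Salem: 10 × $8 = $80
Total = 120 + 30 + 120 + 270 + 80 = $620.

620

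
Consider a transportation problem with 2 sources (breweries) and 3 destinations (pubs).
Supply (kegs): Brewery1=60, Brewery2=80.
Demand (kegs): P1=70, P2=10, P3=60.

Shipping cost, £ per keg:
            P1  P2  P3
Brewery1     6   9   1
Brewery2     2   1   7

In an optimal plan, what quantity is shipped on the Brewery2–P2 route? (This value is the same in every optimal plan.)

The minimum-cost plan:
  Brewery1 to P3: 60 × £1 = £60
  Brewery2 to P1: 70 × £2 = £140
  Brewery2 to P2: 10 × £1 = £10
Total cost = £210.
So Brewery2→P2 carries 10 kegs.

10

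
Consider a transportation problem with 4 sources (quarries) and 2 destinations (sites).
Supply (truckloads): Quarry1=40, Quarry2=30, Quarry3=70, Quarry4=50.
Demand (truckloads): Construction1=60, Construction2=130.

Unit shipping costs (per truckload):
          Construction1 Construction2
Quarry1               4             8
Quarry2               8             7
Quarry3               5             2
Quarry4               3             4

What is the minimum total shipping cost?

A cheapest plan:
  Quarry1 to Construction1: 40 truckloads
  Quarry2 to Construction2: 30 truckloads
  Quarry3 to Construction2: 70 truckloads
  Quarry4 to Construction1: 20 truckloads
  Quarry4 to Construction2: 30 truckloads
Total cost = 690.
(Supply check: Quarry1 ships 40; Quarry2 ships 30; Quarry3 ships 70; Quarry4 ships 50.)

690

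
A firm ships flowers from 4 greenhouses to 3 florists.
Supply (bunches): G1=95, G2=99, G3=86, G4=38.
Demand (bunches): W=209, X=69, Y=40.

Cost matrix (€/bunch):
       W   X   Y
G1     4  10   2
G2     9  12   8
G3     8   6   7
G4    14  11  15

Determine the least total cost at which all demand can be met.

2235

An optimal shipping plan:
  G1 to W: 55 × €4 = €220
  G1 to Y: 40 × €2 = €80
  G2 to W: 99 × €9 = €891
  G3 to W: 55 × €8 = €440
  G3 to X: 31 × €6 = €186
  G4 to X: 38 × €11 = €418
Total = 220 + 80 + 891 + 440 + 186 + 418 = €2235.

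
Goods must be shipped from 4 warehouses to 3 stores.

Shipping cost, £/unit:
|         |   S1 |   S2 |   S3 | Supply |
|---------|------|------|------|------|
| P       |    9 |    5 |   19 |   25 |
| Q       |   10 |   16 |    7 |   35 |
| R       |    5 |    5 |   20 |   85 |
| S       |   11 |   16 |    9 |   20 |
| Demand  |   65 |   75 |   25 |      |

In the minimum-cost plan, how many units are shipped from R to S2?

The minimum-cost plan:
  P->S2: 25 units
  Q->S1: 10 units
  Q->S3: 25 units
  R->S1: 35 units
  R->S2: 50 units
  S->S1: 20 units
Total cost = £1045.
So R→S2 carries 50 units.

50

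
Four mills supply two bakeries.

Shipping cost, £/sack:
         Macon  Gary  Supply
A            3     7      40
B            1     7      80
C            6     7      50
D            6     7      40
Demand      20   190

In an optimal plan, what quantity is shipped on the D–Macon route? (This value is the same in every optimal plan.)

0

Optimal shipments:
  A–Gary: 40 × £7 = £280
  B–Macon: 20 × £1 = £20
  B–Gary: 60 × £7 = £420
  C–Gary: 50 × £7 = £350
  D–Gary: 40 × £7 = £280
Total cost = £1350.
The route D→Macon is not used.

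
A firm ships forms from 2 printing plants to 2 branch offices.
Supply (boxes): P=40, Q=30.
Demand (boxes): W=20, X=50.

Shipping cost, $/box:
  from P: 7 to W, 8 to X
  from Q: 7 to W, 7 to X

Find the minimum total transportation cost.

510

An optimal shipping plan:
  P–W: 20 × $7 = $140
  P–X: 20 × $8 = $160
  Q–X: 30 × $7 = $210
Total = 140 + 160 + 210 = $510.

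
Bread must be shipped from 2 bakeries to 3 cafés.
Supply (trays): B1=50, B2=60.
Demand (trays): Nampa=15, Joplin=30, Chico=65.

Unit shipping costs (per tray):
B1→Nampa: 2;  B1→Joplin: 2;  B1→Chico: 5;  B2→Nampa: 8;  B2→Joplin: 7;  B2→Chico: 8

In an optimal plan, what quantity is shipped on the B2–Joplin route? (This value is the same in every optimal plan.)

0

The minimum-cost plan:
  B1 to Nampa: 15 × 2 = 30
  B1 to Joplin: 30 × 2 = 60
  B1 to Chico: 5 × 5 = 25
  B2 to Chico: 60 × 8 = 480
Total cost = 595.
The route B2→Joplin is not used.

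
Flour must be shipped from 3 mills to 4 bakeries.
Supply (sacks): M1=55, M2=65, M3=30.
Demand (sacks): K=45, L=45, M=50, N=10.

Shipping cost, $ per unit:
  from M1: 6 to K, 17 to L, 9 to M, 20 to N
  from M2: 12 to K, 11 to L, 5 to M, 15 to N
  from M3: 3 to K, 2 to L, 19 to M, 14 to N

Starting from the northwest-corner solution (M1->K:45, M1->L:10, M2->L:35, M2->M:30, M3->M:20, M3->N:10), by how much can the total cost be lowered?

560

Current plan cost = 45·6 + 10·17 + 35·11 + 30·5 + 20·19 + 10·14 = $1495.
Optimal plan:
  M1 to K: 45 × $6 = $270
  M1 to M: 10 × $9 = $90
  M2 to L: 15 × $11 = $165
  M2 to M: 40 × $5 = $200
  M2 to N: 10 × $15 = $150
  M3 to L: 30 × $2 = $60
Optimal cost = $935.
Saving = 1495 − 935 = $560.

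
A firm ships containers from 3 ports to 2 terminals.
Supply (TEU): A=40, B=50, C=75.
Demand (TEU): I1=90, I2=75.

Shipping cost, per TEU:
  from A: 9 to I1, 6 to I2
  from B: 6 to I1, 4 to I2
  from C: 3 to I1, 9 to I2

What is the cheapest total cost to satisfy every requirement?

695

An optimal shipping plan:
  A to I2: 40 × 6 = 240
  B to I1: 15 × 6 = 90
  B to I2: 35 × 4 = 140
  C to I1: 75 × 3 = 225
Total = 240 + 90 + 140 + 225 = 695.
(Supply check: A ships 40; B ships 50; C ships 75.)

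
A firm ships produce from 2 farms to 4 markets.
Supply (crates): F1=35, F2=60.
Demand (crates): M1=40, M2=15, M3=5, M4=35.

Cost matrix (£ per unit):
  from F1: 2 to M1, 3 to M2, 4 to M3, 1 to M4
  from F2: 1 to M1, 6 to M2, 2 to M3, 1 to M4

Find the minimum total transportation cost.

Optimal allocation:
  F1–M2: 15 × £3 = £45
  F1–M4: 20 × £1 = £20
  F2–M1: 40 × £1 = £40
  F2–M3: 5 × £2 = £10
  F2–M4: 15 × £1 = £15
Total = 45 + 20 + 40 + 10 + 15 = £130.
(Supply check: F1 ships 35; F2 ships 60.)

130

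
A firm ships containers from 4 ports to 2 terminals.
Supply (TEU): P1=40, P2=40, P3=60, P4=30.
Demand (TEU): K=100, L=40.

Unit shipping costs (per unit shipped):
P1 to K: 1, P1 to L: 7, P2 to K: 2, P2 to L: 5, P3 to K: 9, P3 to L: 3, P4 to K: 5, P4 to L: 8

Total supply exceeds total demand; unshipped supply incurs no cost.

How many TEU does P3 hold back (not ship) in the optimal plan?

20

An optimal plan:
  P1 to K: 40 × 1 = 40
  P2 to K: 40 × 2 = 80
  P3 to L: 40 × 3 = 120
  P4 to K: 20 × 5 = 100
Total cost = 340.
P3 ships 40 of its 60, leaving 20.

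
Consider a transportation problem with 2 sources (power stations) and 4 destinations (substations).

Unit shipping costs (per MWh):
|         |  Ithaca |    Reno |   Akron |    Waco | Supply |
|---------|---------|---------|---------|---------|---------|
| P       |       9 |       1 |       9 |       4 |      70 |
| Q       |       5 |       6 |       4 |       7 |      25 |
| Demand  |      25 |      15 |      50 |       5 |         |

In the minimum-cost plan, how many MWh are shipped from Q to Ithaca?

0

Optimal shipments:
  P->Ithaca: 25 × 9 = 225
  P->Reno: 15 × 1 = 15
  P->Akron: 25 × 9 = 225
  P->Waco: 5 × 4 = 20
  Q->Akron: 25 × 4 = 100
Total cost = 585.
The route Q→Ithaca is not used.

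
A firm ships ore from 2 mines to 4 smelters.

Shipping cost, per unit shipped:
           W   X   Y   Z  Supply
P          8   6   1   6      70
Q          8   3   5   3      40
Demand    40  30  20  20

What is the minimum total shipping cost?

An optimal shipping plan:
  P–W: 40 × 8 = 320
  P–X: 10 × 6 = 60
  P–Y: 20 × 1 = 20
  Q–X: 20 × 3 = 60
  Q–Z: 20 × 3 = 60
Total = 320 + 60 + 20 + 60 + 60 = 520.

520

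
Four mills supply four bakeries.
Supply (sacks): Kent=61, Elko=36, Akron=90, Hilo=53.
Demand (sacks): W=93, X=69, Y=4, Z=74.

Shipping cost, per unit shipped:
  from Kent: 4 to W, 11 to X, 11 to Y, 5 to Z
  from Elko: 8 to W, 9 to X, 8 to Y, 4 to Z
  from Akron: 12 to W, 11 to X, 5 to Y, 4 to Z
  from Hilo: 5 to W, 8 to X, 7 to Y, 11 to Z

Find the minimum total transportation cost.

One minimum-cost allocation:
  Kent->W: 61 × 4 = 244
  Elko->X: 36 × 9 = 324
  Akron->X: 12 × 11 = 132
  Akron->Y: 4 × 5 = 20
  Akron->Z: 74 × 4 = 296
  Hilo->W: 32 × 5 = 160
  Hilo->X: 21 × 8 = 168
Total = 244 + 324 + 132 + 20 + 296 + 160 + 168 = 1344.

1344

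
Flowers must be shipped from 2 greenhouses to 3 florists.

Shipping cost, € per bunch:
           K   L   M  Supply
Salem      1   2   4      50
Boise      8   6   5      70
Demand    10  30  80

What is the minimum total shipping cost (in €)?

Optimal allocation:
  Salem→K: 10 × €1 = €10
  Salem→L: 30 × €2 = €60
  Salem→M: 10 × €4 = €40
  Boise→M: 70 × €5 = €350
Total = 10 + 60 + 40 + 350 = €460.

460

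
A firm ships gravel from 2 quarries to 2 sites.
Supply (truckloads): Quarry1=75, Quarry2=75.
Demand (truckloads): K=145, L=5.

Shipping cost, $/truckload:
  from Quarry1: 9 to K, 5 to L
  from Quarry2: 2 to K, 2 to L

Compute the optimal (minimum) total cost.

805

Optimal allocation:
  Quarry1->K: 70 truckloads
  Quarry1->L: 5 truckloads
  Quarry2->K: 75 truckloads
Total cost = $805.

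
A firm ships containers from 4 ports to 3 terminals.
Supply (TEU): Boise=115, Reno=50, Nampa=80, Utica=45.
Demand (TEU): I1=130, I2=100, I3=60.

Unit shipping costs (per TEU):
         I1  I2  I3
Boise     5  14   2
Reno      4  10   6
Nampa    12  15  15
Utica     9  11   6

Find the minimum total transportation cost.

2215

An optimal shipping plan:
  Boise–I1: 55 × 5 = 275
  Boise–I3: 60 × 2 = 120
  Reno–I1: 50 × 4 = 200
  Nampa–I1: 25 × 12 = 300
  Nampa–I2: 55 × 15 = 825
  Utica–I2: 45 × 11 = 495
Total = 275 + 120 + 200 + 300 + 825 + 495 = 2215.
(Supply check: Boise ships 115; Reno ships 50; Nampa ships 80; Utica ships 45.)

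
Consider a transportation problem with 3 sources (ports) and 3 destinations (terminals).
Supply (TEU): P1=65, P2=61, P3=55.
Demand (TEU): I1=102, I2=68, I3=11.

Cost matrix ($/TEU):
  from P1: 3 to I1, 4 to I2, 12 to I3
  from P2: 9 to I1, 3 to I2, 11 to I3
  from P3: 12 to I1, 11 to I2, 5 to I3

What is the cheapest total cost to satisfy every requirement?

Optimal allocation:
  P1→I1: 65 × $3 = $195
  P2→I2: 61 × $3 = $183
  P3→I1: 37 × $12 = $444
  P3→I2: 7 × $11 = $77
  P3→I3: 11 × $5 = $55
Total = 195 + 183 + 444 + 77 + 55 = $954.

954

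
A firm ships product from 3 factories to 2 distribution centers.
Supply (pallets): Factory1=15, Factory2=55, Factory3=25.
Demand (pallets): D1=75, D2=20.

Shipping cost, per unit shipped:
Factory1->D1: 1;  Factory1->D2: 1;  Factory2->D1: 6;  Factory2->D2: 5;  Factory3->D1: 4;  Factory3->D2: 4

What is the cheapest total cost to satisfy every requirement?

425

One minimum-cost allocation:
  Factory1 to D1: 15 × 1 = 15
  Factory2 to D1: 35 × 6 = 210
  Factory2 to D2: 20 × 5 = 100
  Factory3 to D1: 25 × 4 = 100
Total = 15 + 210 + 100 + 100 = 425.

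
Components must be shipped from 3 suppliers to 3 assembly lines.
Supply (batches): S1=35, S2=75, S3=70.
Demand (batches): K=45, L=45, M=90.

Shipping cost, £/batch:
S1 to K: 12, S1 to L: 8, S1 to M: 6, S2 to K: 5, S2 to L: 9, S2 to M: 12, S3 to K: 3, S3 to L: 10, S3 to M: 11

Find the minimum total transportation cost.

An optimal shipping plan:
  S1→M: 35 × £6 = £210
  S2→L: 45 × £9 = £405
  S2→M: 30 × £12 = £360
  S3→K: 45 × £3 = £135
  S3→M: 25 × £11 = £275
Total = 210 + 405 + 360 + 135 + 275 = £1385.

1385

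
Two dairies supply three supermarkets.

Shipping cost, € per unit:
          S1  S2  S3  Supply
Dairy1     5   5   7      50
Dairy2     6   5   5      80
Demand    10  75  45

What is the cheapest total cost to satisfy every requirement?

A cheapest plan:
  Dairy1→S1: 10 × €5 = €50
  Dairy1→S2: 40 × €5 = €200
  Dairy2→S2: 35 × €5 = €175
  Dairy2→S3: 45 × €5 = €225
Total = 50 + 200 + 175 + 225 = €650.

650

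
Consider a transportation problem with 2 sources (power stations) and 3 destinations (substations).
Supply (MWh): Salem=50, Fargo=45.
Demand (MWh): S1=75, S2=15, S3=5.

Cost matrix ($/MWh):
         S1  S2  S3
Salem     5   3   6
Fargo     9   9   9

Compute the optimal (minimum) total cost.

A cheapest plan:
  Salem->S1: 35 × $5 = $175
  Salem->S2: 15 × $3 = $45
  Fargo->S1: 40 × $9 = $360
  Fargo->S3: 5 × $9 = $45
Total = 175 + 45 + 360 + 45 = $625.

625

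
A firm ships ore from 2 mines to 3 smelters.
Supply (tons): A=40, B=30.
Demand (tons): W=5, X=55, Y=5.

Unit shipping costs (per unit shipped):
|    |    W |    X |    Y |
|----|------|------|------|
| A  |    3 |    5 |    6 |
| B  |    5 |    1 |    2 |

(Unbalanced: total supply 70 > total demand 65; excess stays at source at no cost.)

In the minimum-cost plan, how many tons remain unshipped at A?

An optimal plan:
  A->W: 5 × 3 = 15
  A->X: 25 × 5 = 125
  A->Y: 5 × 6 = 30
  B->X: 30 × 1 = 30
Total cost = 200.
A ships 35 of its 40, leaving 5.

5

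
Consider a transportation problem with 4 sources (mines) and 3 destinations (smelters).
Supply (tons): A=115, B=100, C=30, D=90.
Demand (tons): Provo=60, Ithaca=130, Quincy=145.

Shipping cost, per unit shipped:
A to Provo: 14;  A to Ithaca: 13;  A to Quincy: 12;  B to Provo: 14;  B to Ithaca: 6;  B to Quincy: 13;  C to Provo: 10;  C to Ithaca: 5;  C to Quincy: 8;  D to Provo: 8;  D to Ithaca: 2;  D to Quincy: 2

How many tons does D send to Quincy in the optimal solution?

90

Optimal shipments:
  A–Provo: 60 × 14 = 840
  A–Quincy: 55 × 12 = 660
  B–Ithaca: 100 × 6 = 600
  C–Ithaca: 30 × 5 = 150
  D–Quincy: 90 × 2 = 180
Total cost = 2430.
So D→Quincy carries 90 tons.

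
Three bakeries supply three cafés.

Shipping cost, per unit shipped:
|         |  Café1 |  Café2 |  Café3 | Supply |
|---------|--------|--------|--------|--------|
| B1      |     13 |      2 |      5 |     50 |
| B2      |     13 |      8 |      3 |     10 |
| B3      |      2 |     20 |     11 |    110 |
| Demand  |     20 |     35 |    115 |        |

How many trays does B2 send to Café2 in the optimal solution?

0

The minimum-cost plan:
  B1→Café2: 35 × 2 = 70
  B1→Café3: 15 × 5 = 75
  B2→Café3: 10 × 3 = 30
  B3→Café1: 20 × 2 = 40
  B3→Café3: 90 × 11 = 990
Total cost = 1205.
The route B2→Café2 is not used.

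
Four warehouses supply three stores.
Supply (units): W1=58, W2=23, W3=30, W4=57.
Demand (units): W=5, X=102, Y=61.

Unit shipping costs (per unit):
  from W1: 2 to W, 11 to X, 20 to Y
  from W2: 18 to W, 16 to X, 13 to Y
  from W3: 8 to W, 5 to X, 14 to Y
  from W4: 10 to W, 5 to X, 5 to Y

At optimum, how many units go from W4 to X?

Solving gives:
  W1 to W: 5 × 2 = 10
  W1 to X: 53 × 11 = 583
  W2 to Y: 23 × 13 = 299
  W3 to X: 30 × 5 = 150
  W4 to X: 19 × 5 = 95
  W4 to Y: 38 × 5 = 190
Total cost = 1327.
So W4→X carries 19 units.

19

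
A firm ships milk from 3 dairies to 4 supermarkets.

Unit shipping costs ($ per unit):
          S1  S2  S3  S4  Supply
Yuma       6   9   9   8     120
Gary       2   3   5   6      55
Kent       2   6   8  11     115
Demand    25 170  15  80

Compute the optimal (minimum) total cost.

1755

An optimal shipping plan:
  Yuma to S2: 25 × $9 = $225
  Yuma to S3: 15 × $9 = $135
  Yuma to S4: 80 × $8 = $640
  Gary to S2: 55 × $3 = $165
  Kent to S1: 25 × $2 = $50
  Kent to S2: 90 × $6 = $540
Total = 225 + 135 + 640 + 165 + 50 + 540 = $1755.
(Supply check: Yuma ships 120; Gary ships 55; Kent ships 115.)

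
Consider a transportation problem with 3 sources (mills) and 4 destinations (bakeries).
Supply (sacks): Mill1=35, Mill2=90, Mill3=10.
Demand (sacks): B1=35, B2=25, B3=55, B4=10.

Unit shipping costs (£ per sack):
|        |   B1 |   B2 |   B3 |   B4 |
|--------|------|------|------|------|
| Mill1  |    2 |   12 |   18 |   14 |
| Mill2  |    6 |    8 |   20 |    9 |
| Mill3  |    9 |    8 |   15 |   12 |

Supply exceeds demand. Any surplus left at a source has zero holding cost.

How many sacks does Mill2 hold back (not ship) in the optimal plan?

An optimal plan:
  Mill1 to B1: 35 × £2 = £70
  Mill2 to B2: 25 × £8 = £200
  Mill2 to B3: 45 × £20 = £900
  Mill2 to B4: 10 × £9 = £90
  Mill3 to B3: 10 × £15 = £150
Total cost = £1410.
Mill2 ships 80 of its 90, leaving 10.

10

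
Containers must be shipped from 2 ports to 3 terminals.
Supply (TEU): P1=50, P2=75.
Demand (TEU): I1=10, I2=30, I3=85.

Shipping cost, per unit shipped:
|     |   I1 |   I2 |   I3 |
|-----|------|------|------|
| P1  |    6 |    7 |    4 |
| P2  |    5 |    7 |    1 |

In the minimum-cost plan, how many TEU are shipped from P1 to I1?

10

Optimal shipments:
  P1–I1: 10 × 6 = 60
  P1–I2: 30 × 7 = 210
  P1–I3: 10 × 4 = 40
  P2–I3: 75 × 1 = 75
Total cost = 385.
So P1→I1 carries 10 TEU.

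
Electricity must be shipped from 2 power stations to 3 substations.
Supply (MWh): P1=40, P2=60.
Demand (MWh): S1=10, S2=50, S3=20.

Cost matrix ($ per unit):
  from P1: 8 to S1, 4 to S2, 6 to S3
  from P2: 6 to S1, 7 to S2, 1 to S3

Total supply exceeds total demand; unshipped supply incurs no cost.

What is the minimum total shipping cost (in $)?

One minimum-cost allocation:
  P1→S2: 40 × $4 = $160
  P2→S1: 10 × $6 = $60
  P2→S2: 10 × $7 = $70
  P2→S3: 20 × $1 = $20
Total = 160 + 60 + 70 + 20 = $310.

310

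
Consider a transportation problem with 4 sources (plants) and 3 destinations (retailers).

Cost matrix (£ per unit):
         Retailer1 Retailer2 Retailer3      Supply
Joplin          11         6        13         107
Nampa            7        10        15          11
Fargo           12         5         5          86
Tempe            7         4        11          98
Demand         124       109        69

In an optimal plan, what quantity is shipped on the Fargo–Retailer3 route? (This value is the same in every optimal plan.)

The minimum-cost plan:
  Joplin→Retailer1: 15 × £11 = £165
  Joplin→Retailer2: 92 × £6 = £552
  Nampa→Retailer1: 11 × £7 = £77
  Fargo→Retailer2: 17 × £5 = £85
  Fargo→Retailer3: 69 × £5 = £345
  Tempe→Retailer1: 98 × £7 = £686
Total cost = £1910.
So Fargo→Retailer3 carries 69 units.

69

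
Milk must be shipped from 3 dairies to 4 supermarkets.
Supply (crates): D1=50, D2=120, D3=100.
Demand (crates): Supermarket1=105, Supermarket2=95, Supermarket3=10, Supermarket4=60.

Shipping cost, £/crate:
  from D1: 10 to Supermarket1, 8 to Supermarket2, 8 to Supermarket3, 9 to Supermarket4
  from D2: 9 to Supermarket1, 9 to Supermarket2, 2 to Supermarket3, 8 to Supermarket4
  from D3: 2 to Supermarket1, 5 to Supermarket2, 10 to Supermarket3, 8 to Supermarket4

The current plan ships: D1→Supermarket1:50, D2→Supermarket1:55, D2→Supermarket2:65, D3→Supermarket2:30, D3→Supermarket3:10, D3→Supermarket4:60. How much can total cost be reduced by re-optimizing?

Current plan cost = 50·10 + 55·9 + 65·9 + 30·5 + 10·10 + 60·8 = £2310.
Optimal plan:
  D1–Supermarket2: 50 × £8 = £400
  D2–Supermarket1: 5 × £9 = £45
  D2–Supermarket2: 45 × £9 = £405
  D2–Supermarket3: 10 × £2 = £20
  D2–Supermarket4: 60 × £8 = £480
  D3–Supermarket1: 100 × £2 = £200
Optimal cost = £1550.
Saving = 2310 − 1550 = £760.

760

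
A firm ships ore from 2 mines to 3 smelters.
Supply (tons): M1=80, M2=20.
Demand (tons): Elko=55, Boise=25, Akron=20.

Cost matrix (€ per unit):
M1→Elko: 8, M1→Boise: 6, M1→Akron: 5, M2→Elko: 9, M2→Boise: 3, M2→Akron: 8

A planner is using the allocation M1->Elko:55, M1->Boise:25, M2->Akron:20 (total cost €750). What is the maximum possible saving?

Current plan cost = 55·8 + 25·6 + 20·8 = €750.
Optimal plan:
  M1->Elko: 55 × €8 = €440
  M1->Boise: 5 × €6 = €30
  M1->Akron: 20 × €5 = €100
  M2->Boise: 20 × €3 = €60
Optimal cost = €630.
Saving = 750 − 630 = €120.

120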